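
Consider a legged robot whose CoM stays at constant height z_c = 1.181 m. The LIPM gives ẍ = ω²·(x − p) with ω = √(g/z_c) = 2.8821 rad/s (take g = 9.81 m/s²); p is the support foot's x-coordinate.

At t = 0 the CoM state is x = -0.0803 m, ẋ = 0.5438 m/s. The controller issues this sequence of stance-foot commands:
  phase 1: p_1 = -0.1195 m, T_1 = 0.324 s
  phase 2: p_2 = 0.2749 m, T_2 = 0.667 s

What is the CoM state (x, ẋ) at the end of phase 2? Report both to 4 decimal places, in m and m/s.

x = 0.8754, ẋ = 1.9219

phase 1: p=-0.1195, T=0.324, ωT=0.933800, cosh=1.468608, sinh=1.075551; start (x,ẋ)=(-0.080300, 0.543800) → end (x,ẋ)=(0.141006, 0.920143)
phase 2: p=0.2749, T=0.667, ωT=1.922361, cosh=3.491671, sinh=3.345409; start (x,ẋ)=(0.141006, 0.920143) → end (x,ẋ)=(0.875448, 1.921862)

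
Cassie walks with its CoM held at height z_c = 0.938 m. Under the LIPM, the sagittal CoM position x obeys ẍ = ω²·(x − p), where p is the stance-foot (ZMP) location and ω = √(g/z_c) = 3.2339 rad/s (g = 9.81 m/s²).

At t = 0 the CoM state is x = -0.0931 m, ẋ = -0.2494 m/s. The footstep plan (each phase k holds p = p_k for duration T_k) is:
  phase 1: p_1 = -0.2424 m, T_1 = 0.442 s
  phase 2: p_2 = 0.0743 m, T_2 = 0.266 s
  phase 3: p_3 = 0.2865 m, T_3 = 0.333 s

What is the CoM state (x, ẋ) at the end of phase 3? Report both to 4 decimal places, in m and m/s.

phase 1: p=-0.2424, T=0.442, ωT=1.429384, cosh=2.207791, sinh=1.968334; start (x,ẋ)=(-0.093100, -0.249400) → end (x,ẋ)=(-0.064576, 0.399731)
phase 2: p=0.0743, T=0.266, ωT=0.860217, cosh=1.393372, sinh=0.970302; start (x,ẋ)=(-0.064576, 0.399731) → end (x,ẋ)=(0.000730, 0.121201)
phase 3: p=0.2865, T=0.333, ωT=1.076889, cosh=1.638093, sinh=1.297439; start (x,ẋ)=(0.000730, 0.121201) → end (x,ẋ)=(-0.132992, -1.000493)

x = -0.1330, ẋ = -1.0005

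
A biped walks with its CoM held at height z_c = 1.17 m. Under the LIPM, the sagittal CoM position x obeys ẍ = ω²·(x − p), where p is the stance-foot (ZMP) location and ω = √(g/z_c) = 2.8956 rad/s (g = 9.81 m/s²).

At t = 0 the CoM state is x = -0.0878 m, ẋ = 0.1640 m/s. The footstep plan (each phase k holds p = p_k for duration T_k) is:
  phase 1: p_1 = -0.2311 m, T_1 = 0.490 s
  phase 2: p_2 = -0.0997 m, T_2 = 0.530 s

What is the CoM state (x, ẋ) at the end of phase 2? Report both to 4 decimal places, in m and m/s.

x = 1.5003, ẋ = 4.7018

phase 1: p=-0.2311, T=0.490, ωT=1.418844, cosh=2.187167, sinh=1.945174; start (x,ẋ)=(-0.087800, 0.164000) → end (x,ẋ)=(0.192491, 1.165825)
phase 2: p=-0.0997, T=0.530, ωT=1.534668, cosh=2.427656, sinh=2.212129; start (x,ẋ)=(0.192491, 1.165825) → end (x,ẋ)=(1.500286, 4.701834)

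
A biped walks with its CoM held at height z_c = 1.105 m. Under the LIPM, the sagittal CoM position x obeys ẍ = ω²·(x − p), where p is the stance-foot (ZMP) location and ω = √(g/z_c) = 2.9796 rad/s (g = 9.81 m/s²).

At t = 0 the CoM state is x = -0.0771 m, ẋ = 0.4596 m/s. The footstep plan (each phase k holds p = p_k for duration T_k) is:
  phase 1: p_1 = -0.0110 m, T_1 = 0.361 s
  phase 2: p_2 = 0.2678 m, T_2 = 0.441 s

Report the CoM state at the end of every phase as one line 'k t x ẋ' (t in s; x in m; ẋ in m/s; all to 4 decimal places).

phase 1: p=-0.0110, T=0.361, ωT=1.075636, cosh=1.636468, sinh=1.295387; start (x,ẋ)=(-0.077100, 0.459600) → end (x,ẋ)=(0.080642, 0.496992)
phase 2: p=0.2678, T=0.441, ωT=1.314004, cosh=1.994892, sinh=1.726150; start (x,ẋ)=(0.080642, 0.496992) → end (x,ẋ)=(0.182358, 0.028846)

1 0.3610 0.0806 0.4970
2 0.8020 0.1824 0.0288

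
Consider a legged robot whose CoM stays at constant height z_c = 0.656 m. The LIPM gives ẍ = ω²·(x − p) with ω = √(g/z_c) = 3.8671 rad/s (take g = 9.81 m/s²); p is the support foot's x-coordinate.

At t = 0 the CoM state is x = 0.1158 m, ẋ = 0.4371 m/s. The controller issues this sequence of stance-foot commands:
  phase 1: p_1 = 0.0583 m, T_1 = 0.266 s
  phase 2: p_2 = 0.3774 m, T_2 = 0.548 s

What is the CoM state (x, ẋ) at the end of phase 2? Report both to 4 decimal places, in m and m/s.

phase 1: p=0.0583, T=0.266, ωT=1.028649, cosh=1.577386, sinh=1.219897; start (x,ẋ)=(0.115800, 0.437100) → end (x,ẋ)=(0.286885, 0.960730)
phase 2: p=0.3774, T=0.548, ωT=2.119171, cosh=4.222182, sinh=4.102050; start (x,ẋ)=(0.286885, 0.960730) → end (x,ẋ)=(1.014330, 2.620535)

x = 1.0143, ẋ = 2.6205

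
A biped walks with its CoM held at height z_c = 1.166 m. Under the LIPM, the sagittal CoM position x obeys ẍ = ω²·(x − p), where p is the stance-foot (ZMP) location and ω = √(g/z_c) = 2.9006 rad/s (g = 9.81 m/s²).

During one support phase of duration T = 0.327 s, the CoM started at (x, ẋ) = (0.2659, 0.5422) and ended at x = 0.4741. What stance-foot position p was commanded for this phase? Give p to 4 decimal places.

p = 0.2595

ωT = 2.9006·0.327 = 0.948496; cosh(ωT) = 1.484574, sinh(ωT) = 1.097251
x(T) = p + (x₀−p)·cosh(ωT) + (ẋ₀/ω)·sinh(ωT) ⇒ p·(1 − cosh) = x(T) − x₀·cosh − (ẋ₀/ω)·sinh
numerator   = 0.4741 − (0.2659)·1.484574 − (0.5422/2.9006)·1.097251 = -0.125754
denominator = 1 − 1.484574 = -0.484574
p = -0.125754 / -0.484574 = 0.2595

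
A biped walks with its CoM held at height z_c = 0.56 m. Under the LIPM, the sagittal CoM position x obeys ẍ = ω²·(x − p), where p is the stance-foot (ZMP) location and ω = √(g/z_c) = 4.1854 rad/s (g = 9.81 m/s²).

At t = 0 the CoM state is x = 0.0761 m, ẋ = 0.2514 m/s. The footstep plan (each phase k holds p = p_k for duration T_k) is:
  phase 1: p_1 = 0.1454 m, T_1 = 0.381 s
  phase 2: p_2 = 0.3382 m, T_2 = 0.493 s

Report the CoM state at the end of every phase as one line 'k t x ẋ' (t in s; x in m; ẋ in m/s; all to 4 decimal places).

1 0.3810 0.1095 -0.0402
2 0.8740 -0.6137 -3.8677

phase 1: p=0.1454, T=0.381, ωT=1.594637, cosh=2.564762, sinh=2.361780; start (x,ẋ)=(0.076100, 0.251400) → end (x,ẋ)=(0.109525, -0.040249)
phase 2: p=0.3382, T=0.493, ωT=2.063402, cosh=3.999865, sinh=3.872844; start (x,ẋ)=(0.109525, -0.040249) → end (x,ẋ)=(-0.613714, -3.867683)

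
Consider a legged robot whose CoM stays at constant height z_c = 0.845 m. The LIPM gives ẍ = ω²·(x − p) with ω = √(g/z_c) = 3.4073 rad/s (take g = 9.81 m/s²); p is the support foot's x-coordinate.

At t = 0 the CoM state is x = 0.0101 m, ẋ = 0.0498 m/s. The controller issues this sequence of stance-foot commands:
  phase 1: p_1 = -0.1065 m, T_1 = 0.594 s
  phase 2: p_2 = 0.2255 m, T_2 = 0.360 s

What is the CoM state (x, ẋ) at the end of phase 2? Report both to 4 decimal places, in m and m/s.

phase 1: p=-0.1065, T=0.594, ωT=2.023936, cosh=3.850095, sinh=3.717961; start (x,ẋ)=(0.010100, 0.049800) → end (x,ẋ)=(0.396762, 1.668848)
phase 2: p=0.2255, T=0.360, ωT=1.226628, cosh=1.851496, sinh=1.558216; start (x,ẋ)=(0.396762, 1.668848) → end (x,ẋ)=(1.305783, 3.999146)

x = 1.3058, ẋ = 3.9991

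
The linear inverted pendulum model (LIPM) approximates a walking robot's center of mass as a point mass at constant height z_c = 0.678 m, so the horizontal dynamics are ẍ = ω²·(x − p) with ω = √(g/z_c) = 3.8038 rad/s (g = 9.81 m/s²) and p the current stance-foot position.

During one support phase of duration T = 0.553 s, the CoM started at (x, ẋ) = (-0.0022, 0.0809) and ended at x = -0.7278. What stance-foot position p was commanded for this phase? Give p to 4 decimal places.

p = 0.2547

ωT = 3.8038·0.553 = 2.103501; cosh(ωT) = 4.158421, sinh(ωT) = 4.036392
x(T) = p + (x₀−p)·cosh(ωT) + (ẋ₀/ω)·sinh(ωT) ⇒ p·(1 − cosh) = x(T) − x₀·cosh − (ẋ₀/ω)·sinh
numerator   = -0.7278 − (-0.0022)·4.158421 − (0.0809/3.8038)·4.036392 = -0.804498
denominator = 1 − 4.158421 = -3.158421
p = -0.804498 / -3.158421 = 0.2547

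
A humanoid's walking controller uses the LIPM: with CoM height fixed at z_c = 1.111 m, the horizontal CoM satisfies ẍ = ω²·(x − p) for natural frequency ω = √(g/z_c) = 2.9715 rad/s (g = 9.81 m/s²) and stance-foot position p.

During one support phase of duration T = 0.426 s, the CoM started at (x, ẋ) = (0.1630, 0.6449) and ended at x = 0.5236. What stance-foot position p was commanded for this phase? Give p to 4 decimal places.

ωT = 2.9715·0.426 = 1.265859; cosh(ωT) = 1.914067, sinh(ωT) = 1.632070
x(T) = p + (x₀−p)·cosh(ωT) + (ẋ₀/ω)·sinh(ωT) ⇒ p·(1 − cosh) = x(T) − x₀·cosh − (ẋ₀/ω)·sinh
numerator   = 0.5236 − (0.1630)·1.914067 − (0.6449/2.9715)·1.632070 = -0.142599
denominator = 1 − 1.914067 = -0.914067
p = -0.142599 / -0.914067 = 0.1560

p = 0.1560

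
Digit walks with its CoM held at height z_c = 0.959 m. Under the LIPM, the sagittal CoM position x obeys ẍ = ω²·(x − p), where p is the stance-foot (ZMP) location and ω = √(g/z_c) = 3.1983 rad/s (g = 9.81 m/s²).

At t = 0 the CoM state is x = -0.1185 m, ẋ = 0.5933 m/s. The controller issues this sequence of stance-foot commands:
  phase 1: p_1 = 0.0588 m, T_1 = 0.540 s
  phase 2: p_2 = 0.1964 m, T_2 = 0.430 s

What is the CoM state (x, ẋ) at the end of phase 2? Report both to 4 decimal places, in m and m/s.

phase 1: p=0.0588, T=0.540, ωT=1.727082, cosh=2.901010, sinh=2.723208; start (x,ẋ)=(-0.118500, 0.593300) → end (x,ẋ)=(0.049619, 0.176951)
phase 2: p=0.1964, T=0.430, ωT=1.375269, cosh=2.104456, sinh=1.851685; start (x,ẋ)=(0.049619, 0.176951) → end (x,ẋ)=(-0.010047, -0.496887)

x = -0.0100, ẋ = -0.4969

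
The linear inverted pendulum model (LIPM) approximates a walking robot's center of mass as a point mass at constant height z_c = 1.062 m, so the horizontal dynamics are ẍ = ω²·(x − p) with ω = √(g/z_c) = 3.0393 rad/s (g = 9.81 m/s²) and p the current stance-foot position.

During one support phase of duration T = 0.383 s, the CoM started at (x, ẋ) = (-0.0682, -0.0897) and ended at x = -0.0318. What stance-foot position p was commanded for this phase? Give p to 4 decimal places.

ωT = 3.0393·0.383 = 1.164052; cosh(ωT) = 1.757552, sinh(ωT) = 1.445333
x(T) = p + (x₀−p)·cosh(ωT) + (ẋ₀/ω)·sinh(ωT) ⇒ p·(1 − cosh) = x(T) − x₀·cosh − (ẋ₀/ω)·sinh
numerator   = -0.0318 − (-0.0682)·1.757552 − (-0.0897/3.0393)·1.445333 = 0.130722
denominator = 1 − 1.757552 = -0.757552
p = 0.130722 / -0.757552 = -0.1726

p = -0.1726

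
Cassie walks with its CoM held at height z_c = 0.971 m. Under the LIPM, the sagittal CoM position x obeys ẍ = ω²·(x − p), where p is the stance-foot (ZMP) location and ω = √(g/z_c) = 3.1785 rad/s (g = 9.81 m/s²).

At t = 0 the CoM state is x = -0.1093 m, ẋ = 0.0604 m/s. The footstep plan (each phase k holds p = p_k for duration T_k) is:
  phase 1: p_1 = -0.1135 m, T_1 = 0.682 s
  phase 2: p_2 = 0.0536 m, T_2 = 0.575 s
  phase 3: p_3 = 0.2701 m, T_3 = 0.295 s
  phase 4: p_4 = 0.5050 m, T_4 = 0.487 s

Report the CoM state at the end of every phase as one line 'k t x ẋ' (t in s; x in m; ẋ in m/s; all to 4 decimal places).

1 0.6820 -0.0130 0.3249
2 1.2570 0.1509 0.3956
3 1.5520 0.2291 0.1729
4 2.0390 -0.0508 -1.5433

phase 1: p=-0.1135, T=0.682, ωT=2.167737, cosh=4.426461, sinh=4.312025; start (x,ẋ)=(-0.109300, 0.060400) → end (x,ẋ)=(-0.012969, 0.324923)
phase 2: p=0.0536, T=0.575, ωT=1.827638, cosh=3.189985, sinh=3.029192; start (x,ẋ)=(-0.012969, 0.324923) → end (x,ẋ)=(0.150906, 0.395554)
phase 3: p=0.2701, T=0.295, ωT=0.937658, cosh=1.472768, sinh=1.081224; start (x,ẋ)=(0.150906, 0.395554) → end (x,ẋ)=(0.229109, 0.172928)
phase 4: p=0.5050, T=0.487, ωT=1.547929, cosh=2.457207, sinh=2.244519; start (x,ẋ)=(0.229109, 0.172928) → end (x,ẋ)=(-0.050806, -1.543340)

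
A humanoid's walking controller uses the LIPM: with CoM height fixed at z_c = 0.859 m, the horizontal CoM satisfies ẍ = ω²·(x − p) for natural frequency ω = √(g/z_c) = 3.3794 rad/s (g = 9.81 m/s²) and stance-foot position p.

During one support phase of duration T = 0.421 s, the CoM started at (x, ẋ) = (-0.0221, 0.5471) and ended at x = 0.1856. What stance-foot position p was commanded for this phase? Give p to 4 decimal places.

ωT = 3.3794·0.421 = 1.422727; cosh(ωT) = 2.194738, sinh(ωT) = 1.953682
x(T) = p + (x₀−p)·cosh(ωT) + (ẋ₀/ω)·sinh(ωT) ⇒ p·(1 − cosh) = x(T) − x₀·cosh − (ẋ₀/ω)·sinh
numerator   = 0.1856 − (-0.0221)·2.194738 − (0.5471/3.3794)·1.953682 = -0.082183
denominator = 1 − 2.194738 = -1.194738
p = -0.082183 / -1.194738 = 0.0688

p = 0.0688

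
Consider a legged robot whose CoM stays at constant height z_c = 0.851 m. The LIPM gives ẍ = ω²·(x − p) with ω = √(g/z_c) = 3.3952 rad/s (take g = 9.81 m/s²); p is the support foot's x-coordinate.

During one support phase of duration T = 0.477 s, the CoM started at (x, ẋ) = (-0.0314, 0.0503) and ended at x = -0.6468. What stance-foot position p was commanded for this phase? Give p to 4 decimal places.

ωT = 3.3952·0.477 = 1.619510; cosh(ωT) = 2.624306, sinh(ωT) = 2.426311
x(T) = p + (x₀−p)·cosh(ωT) + (ẋ₀/ω)·sinh(ωT) ⇒ p·(1 − cosh) = x(T) − x₀·cosh − (ẋ₀/ω)·sinh
numerator   = -0.6468 − (-0.0314)·2.624306 − (0.0503/3.3952)·2.426311 = -0.600343
denominator = 1 − 2.624306 = -1.624306
p = -0.600343 / -1.624306 = 0.3696

p = 0.3696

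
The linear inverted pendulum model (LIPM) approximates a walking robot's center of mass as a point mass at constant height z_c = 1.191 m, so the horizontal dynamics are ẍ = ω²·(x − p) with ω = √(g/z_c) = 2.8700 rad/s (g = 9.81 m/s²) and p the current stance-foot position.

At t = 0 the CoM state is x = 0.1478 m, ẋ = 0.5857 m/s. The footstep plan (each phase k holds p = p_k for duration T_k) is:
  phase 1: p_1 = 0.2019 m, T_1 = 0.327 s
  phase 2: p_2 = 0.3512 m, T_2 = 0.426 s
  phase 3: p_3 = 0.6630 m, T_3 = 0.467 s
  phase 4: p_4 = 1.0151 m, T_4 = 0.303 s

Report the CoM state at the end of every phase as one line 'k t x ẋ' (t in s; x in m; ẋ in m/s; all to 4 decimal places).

phase 1: p=0.2019, T=0.327, ωT=0.938490, cosh=1.473668, sinh=1.082450; start (x,ẋ)=(0.147800, 0.585700) → end (x,ẋ)=(0.343077, 0.695059)
phase 2: p=0.3512, T=0.426, ωT=1.222620, cosh=1.845266, sinh=1.550808; start (x,ẋ)=(0.343077, 0.695059) → end (x,ẋ)=(0.711787, 1.246416)
phase 3: p=0.6630, T=0.467, ωT=1.340290, cosh=2.040960, sinh=1.779191; start (x,ẋ)=(0.711787, 1.246416) → end (x,ẋ)=(1.535260, 2.793008)
phase 4: p=1.0151, T=0.303, ωT=0.869610, cosh=1.402548, sinh=0.983433; start (x,ẋ)=(1.535260, 2.793008) → end (x,ẋ)=(2.701700, 5.385454)

1 0.3270 0.3431 0.6951
2 0.7530 0.7118 1.2464
3 1.2200 1.5353 2.7930
4 1.5230 2.7017 5.3855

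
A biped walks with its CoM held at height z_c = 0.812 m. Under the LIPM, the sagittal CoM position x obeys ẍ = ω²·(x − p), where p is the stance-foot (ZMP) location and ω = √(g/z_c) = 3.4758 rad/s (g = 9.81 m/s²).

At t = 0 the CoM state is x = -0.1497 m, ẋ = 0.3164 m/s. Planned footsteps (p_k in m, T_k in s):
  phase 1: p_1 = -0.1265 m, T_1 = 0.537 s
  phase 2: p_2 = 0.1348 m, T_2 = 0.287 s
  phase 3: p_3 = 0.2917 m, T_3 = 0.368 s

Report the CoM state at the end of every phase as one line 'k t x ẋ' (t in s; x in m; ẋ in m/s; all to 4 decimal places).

phase 1: p=-0.1265, T=0.537, ωT=1.866505, cosh=3.310160, sinh=3.155497; start (x,ẋ)=(-0.149700, 0.316400) → end (x,ẋ)=(0.083947, 0.792880)
phase 2: p=0.1348, T=0.287, ωT=0.997555, cosh=1.540211, sinh=1.171431; start (x,ẋ)=(0.083947, 0.792880) → end (x,ẋ)=(0.323696, 1.014148)
phase 3: p=0.2917, T=0.368, ωT=1.279094, cosh=1.935837, sinh=1.657547; start (x,ẋ)=(0.323696, 1.014148) → end (x,ẋ)=(0.837269, 2.147565)

1 0.5370 0.0839 0.7929
2 0.8240 0.3237 1.0141
3 1.1920 0.8373 2.1476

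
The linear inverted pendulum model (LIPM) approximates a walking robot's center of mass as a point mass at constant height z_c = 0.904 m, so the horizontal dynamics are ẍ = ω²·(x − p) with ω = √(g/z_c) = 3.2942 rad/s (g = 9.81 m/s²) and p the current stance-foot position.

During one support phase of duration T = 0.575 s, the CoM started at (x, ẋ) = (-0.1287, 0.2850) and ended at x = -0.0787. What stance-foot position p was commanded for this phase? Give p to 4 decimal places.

p = -0.0324

ωT = 3.2942·0.575 = 1.894165; cosh(ωT) = 3.398720, sinh(ωT) = 3.248276
x(T) = p + (x₀−p)·cosh(ωT) + (ẋ₀/ω)·sinh(ωT) ⇒ p·(1 − cosh) = x(T) − x₀·cosh − (ẋ₀/ω)·sinh
numerator   = -0.0787 − (-0.1287)·3.398720 − (0.2850/3.2942)·3.248276 = 0.077688
denominator = 1 − 3.398720 = -2.398720
p = 0.077688 / -2.398720 = -0.0324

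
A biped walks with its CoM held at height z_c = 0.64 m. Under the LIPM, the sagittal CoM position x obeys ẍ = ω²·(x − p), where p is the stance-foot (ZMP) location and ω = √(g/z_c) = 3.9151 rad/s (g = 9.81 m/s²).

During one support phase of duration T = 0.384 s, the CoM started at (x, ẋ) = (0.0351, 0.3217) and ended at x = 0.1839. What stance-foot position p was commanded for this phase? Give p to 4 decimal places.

p = 0.0548

ωT = 3.9151·0.384 = 1.503398; cosh(ωT) = 2.359659, sinh(ωT) = 2.137286
x(T) = p + (x₀−p)·cosh(ωT) + (ẋ₀/ω)·sinh(ωT) ⇒ p·(1 − cosh) = x(T) − x₀·cosh − (ẋ₀/ω)·sinh
numerator   = 0.1839 − (0.0351)·2.359659 − (0.3217/3.9151)·2.137286 = -0.074543
denominator = 1 − 2.359659 = -1.359659
p = -0.074543 / -1.359659 = 0.0548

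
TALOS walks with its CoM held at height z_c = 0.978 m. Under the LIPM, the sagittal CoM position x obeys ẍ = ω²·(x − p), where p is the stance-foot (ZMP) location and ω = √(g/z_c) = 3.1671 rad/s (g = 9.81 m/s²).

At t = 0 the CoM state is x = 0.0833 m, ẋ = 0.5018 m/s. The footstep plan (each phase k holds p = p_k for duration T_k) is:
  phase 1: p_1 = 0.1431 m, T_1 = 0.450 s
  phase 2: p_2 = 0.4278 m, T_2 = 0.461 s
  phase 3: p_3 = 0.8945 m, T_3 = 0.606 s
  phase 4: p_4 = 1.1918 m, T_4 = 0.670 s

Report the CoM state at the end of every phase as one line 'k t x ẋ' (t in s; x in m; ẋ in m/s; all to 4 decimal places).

1 0.4500 0.3220 0.7327
2 0.9110 0.6589 0.9799
3 1.5170 1.1060 0.9231
4 2.1870 2.0275 2.7899

phase 1: p=0.1431, T=0.450, ωT=1.425195, cosh=2.199565, sinh=1.959104; start (x,ẋ)=(0.083300, 0.501800) → end (x,ẋ)=(0.321969, 0.732702)
phase 2: p=0.4278, T=0.461, ωT=1.460033, cosh=2.269165, sinh=2.036937; start (x,ẋ)=(0.321969, 0.732702) → end (x,ẋ)=(0.658894, 0.979889)
phase 3: p=0.8945, T=0.606, ωT=1.919263, cosh=3.481323, sinh=3.334608; start (x,ẋ)=(0.658894, 0.979889) → end (x,ẋ)=(1.105994, 0.923063)
phase 4: p=1.1918, T=0.670, ωT=2.121957, cosh=4.233627, sinh=4.113830; start (x,ẋ)=(1.105994, 0.923063) → end (x,ẋ)=(2.027519, 2.789940)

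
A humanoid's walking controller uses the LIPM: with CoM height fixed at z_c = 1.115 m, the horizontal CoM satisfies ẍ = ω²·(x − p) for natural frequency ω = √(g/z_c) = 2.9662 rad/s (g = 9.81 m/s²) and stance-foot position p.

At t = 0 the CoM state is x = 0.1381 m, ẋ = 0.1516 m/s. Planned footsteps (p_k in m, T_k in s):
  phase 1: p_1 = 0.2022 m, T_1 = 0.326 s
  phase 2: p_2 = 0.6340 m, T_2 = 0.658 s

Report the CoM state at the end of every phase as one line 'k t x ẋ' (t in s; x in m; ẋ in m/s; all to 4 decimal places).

phase 1: p=0.2022, T=0.326, ωT=0.966981, cosh=1.505111, sinh=1.124882; start (x,ẋ)=(0.138100, 0.151600) → end (x,ẋ)=(0.163214, 0.014297)
phase 2: p=0.6340, T=0.658, ωT=1.951760, cosh=3.591545, sinh=3.449521; start (x,ẋ)=(0.163214, 0.014297) → end (x,ẋ)=(-1.040222, -4.765717)

1 0.3260 0.1632 0.0143
2 0.9840 -1.0402 -4.7657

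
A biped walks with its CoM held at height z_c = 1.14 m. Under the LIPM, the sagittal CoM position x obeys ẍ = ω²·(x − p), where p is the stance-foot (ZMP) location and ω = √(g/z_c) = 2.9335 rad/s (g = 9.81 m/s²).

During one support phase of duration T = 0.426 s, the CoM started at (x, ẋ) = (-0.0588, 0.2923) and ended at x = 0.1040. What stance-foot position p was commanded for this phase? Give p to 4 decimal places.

ωT = 2.9335·0.426 = 1.249671; cosh(ωT) = 1.887897, sinh(ωT) = 1.601298
x(T) = p + (x₀−p)·cosh(ωT) + (ẋ₀/ω)·sinh(ωT) ⇒ p·(1 − cosh) = x(T) − x₀·cosh − (ẋ₀/ω)·sinh
numerator   = 0.1040 − (-0.0588)·1.887897 − (0.2923/2.9335)·1.601298 = 0.055452
denominator = 1 − 1.887897 = -0.887897
p = 0.055452 / -0.887897 = -0.0625

p = -0.0625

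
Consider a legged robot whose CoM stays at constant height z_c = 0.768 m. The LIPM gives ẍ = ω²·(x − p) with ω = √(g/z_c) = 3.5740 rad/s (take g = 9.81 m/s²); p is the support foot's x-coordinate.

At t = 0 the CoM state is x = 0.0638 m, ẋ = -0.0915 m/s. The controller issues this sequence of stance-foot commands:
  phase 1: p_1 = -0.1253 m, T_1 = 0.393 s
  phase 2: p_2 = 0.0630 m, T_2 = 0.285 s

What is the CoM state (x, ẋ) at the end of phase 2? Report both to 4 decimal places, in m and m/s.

x = 0.7001, ẋ = 2.4518

phase 1: p=-0.1253, T=0.393, ωT=1.404582, cosh=2.159647, sinh=1.914177; start (x,ẋ)=(0.063800, -0.091500) → end (x,ẋ)=(0.234083, 1.096076)
phase 2: p=0.0630, T=0.285, ωT=1.018590, cosh=1.565196, sinh=1.204092; start (x,ẋ)=(0.234083, 1.096076) → end (x,ẋ)=(0.700050, 2.451817)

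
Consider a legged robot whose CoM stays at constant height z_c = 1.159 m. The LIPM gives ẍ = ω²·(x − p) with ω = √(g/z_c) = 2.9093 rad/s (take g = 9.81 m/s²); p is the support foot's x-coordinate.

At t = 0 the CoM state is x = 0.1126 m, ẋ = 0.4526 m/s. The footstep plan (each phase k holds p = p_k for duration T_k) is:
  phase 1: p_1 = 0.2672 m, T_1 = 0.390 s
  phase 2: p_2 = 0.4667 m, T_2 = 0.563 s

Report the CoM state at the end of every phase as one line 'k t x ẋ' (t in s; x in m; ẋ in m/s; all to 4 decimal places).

phase 1: p=0.2672, T=0.390, ωT=1.134627, cosh=1.715778, sinh=1.394236; start (x,ẋ)=(0.112600, 0.452600) → end (x,ẋ)=(0.218842, 0.149465)
phase 2: p=0.4667, T=0.563, ωT=1.637936, cosh=2.669460, sinh=2.475079; start (x,ẋ)=(0.218842, 0.149465) → end (x,ẋ)=(-0.067790, -1.385772)

1 0.3900 0.2188 0.1495
2 0.9530 -0.0678 -1.3858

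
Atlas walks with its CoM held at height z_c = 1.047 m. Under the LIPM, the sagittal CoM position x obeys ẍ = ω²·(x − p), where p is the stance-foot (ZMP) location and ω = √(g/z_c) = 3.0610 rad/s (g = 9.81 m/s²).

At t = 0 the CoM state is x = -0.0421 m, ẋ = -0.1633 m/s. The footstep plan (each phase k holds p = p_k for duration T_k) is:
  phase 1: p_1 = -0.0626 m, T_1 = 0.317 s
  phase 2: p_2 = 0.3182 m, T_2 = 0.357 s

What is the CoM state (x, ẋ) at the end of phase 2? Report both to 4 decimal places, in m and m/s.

x = -0.4381, ẋ = -1.9529

phase 1: p=-0.0626, T=0.317, ωT=0.970337, cosh=1.508894, sinh=1.129939; start (x,ẋ)=(-0.042100, -0.163300) → end (x,ẋ)=(-0.091948, -0.175498)
phase 2: p=0.3182, T=0.357, ωT=1.092777, cosh=1.658915, sinh=1.323630; start (x,ẋ)=(-0.091948, -0.175498) → end (x,ẋ)=(-0.438090, -1.952907)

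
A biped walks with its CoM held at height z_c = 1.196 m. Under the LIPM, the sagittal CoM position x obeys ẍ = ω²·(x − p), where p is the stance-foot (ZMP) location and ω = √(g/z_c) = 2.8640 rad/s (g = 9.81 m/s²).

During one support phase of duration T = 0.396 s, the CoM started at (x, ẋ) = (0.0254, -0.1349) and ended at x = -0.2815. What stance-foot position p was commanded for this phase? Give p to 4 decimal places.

ωT = 2.8640·0.396 = 1.134144; cosh(ωT) = 1.715104, sinh(ωT) = 1.393407
x(T) = p + (x₀−p)·cosh(ωT) + (ẋ₀/ω)·sinh(ωT) ⇒ p·(1 − cosh) = x(T) − x₀·cosh − (ẋ₀/ω)·sinh
numerator   = -0.2815 − (0.0254)·1.715104 − (-0.1349/2.8640)·1.393407 = -0.259431
denominator = 1 − 1.715104 = -0.715104
p = -0.259431 / -0.715104 = 0.3628

p = 0.3628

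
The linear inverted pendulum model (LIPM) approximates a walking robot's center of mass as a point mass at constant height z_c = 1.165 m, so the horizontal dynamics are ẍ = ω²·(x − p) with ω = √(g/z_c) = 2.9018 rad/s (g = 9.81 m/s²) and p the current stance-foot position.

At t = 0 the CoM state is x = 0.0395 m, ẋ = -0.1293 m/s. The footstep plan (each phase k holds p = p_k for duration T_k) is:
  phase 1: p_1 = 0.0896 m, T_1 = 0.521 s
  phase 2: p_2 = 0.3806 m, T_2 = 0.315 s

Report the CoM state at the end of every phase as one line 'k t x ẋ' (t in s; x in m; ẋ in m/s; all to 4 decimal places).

1 0.5210 -0.1257 -0.6211
2 0.8360 -0.5763 -2.4369

phase 1: p=0.0896, T=0.521, ωT=1.511838, cosh=2.377781, sinh=2.157277; start (x,ẋ)=(0.039500, -0.129300) → end (x,ẋ)=(-0.125652, -0.621072)
phase 2: p=0.3806, T=0.315, ωT=0.914067, cosh=1.447669, sinh=1.046778; start (x,ẋ)=(-0.125652, -0.621072) → end (x,ẋ)=(-0.576327, -2.436868)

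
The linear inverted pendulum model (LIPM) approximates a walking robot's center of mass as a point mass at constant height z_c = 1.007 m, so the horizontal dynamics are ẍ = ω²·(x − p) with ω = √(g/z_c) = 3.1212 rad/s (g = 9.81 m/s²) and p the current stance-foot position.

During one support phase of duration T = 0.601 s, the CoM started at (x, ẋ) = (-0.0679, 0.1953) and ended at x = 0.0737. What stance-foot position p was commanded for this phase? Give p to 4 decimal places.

p = -0.0432

ωT = 3.1212·0.601 = 1.875841; cosh(ωT) = 3.339766, sinh(ωT) = 3.186540
x(T) = p + (x₀−p)·cosh(ωT) + (ẋ₀/ω)·sinh(ωT) ⇒ p·(1 − cosh) = x(T) − x₀·cosh − (ẋ₀/ω)·sinh
numerator   = 0.0737 − (-0.0679)·3.339766 − (0.1953/3.1212)·3.186540 = 0.101082
denominator = 1 − 3.339766 = -2.339766
p = 0.101082 / -2.339766 = -0.0432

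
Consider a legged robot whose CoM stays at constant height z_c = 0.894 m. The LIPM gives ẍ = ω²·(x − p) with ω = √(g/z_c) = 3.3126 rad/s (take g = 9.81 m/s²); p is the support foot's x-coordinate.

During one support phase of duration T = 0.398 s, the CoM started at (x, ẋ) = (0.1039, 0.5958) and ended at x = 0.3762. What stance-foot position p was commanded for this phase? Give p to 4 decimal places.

p = 0.1435

ωT = 3.3126·0.398 = 1.318415; cosh(ωT) = 2.002526, sinh(ωT) = 1.734966
x(T) = p + (x₀−p)·cosh(ωT) + (ẋ₀/ω)·sinh(ωT) ⇒ p·(1 − cosh) = x(T) − x₀·cosh − (ẋ₀/ω)·sinh
numerator   = 0.3762 − (0.1039)·2.002526 − (0.5958/3.3126)·1.734966 = -0.143911
denominator = 1 − 2.002526 = -1.002526
p = -0.143911 / -1.002526 = 0.1435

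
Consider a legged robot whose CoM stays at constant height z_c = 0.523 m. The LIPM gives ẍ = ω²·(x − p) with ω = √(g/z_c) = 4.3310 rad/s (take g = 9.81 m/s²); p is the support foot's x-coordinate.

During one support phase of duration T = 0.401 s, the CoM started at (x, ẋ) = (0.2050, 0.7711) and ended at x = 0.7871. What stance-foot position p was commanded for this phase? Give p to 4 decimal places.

p = 0.1571

ωT = 4.3310·0.401 = 1.736731; cosh(ωT) = 2.927422, sinh(ωT) = 2.751327
x(T) = p + (x₀−p)·cosh(ωT) + (ẋ₀/ω)·sinh(ωT) ⇒ p·(1 − cosh) = x(T) − x₀·cosh − (ẋ₀/ω)·sinh
numerator   = 0.7871 − (0.2050)·2.927422 − (0.7711/4.3310)·2.751327 = -0.302873
denominator = 1 − 2.927422 = -1.927422
p = -0.302873 / -1.927422 = 0.1571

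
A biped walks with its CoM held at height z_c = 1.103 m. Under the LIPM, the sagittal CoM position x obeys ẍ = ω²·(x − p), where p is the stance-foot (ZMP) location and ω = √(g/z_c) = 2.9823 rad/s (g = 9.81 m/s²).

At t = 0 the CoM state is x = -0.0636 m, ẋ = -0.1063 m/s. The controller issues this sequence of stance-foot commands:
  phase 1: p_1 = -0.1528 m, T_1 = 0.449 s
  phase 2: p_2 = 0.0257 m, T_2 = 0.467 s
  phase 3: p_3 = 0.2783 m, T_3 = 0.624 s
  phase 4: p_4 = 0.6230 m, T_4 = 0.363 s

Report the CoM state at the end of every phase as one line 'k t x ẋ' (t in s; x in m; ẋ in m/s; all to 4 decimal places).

1 0.4490 -0.0343 0.2559
2 0.9160 0.0596 0.2091
3 1.5400 -0.2218 -1.3575
4 1.9030 -1.3619 -5.5261

phase 1: p=-0.1528, T=0.449, ωT=1.339053, cosh=2.038761, sinh=1.776667; start (x,ẋ)=(-0.063600, -0.106300) → end (x,ẋ)=(-0.034269, 0.255911)
phase 2: p=0.0257, T=0.467, ωT=1.392734, cosh=2.137119, sinh=1.888723; start (x,ẋ)=(-0.034269, 0.255911) → end (x,ẋ)=(0.059609, 0.209119)
phase 3: p=0.2783, T=0.624, ωT=1.860955, cosh=3.292700, sinh=3.137176; start (x,ẋ)=(0.059609, 0.209119) → end (x,ẋ)=(-0.221803, -1.357502)
phase 4: p=0.6230, T=0.363, ωT=1.082575, cosh=1.645497, sinh=1.306775; start (x,ẋ)=(-0.221803, -1.357502) → end (x,ẋ)=(-1.361947, -5.526128)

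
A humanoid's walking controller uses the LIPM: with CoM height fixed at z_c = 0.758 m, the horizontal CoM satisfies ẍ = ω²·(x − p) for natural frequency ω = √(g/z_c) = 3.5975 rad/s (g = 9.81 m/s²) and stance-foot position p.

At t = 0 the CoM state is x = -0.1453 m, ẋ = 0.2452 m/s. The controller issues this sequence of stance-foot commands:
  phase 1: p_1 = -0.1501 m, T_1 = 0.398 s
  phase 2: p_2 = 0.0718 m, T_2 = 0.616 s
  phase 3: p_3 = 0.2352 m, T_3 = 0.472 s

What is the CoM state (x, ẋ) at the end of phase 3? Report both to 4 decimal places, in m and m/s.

phase 1: p=-0.1501, T=0.398, ωT=1.431805, cosh=2.212563, sinh=1.973686; start (x,ẋ)=(-0.145300, 0.245200) → end (x,ẋ)=(-0.004956, 0.576602)
phase 2: p=0.0718, T=0.616, ωT=2.216060, cosh=4.640082, sinh=4.531044; start (x,ẋ)=(-0.004956, 0.576602) → end (x,ẋ)=(0.441873, 1.424319)
phase 3: p=0.2352, T=0.472, ωT=1.698020, cosh=2.823083, sinh=2.640037; start (x,ẋ)=(0.441873, 1.424319) → end (x,ẋ)=(1.863897, 5.983856)

x = 1.8639, ẋ = 5.9839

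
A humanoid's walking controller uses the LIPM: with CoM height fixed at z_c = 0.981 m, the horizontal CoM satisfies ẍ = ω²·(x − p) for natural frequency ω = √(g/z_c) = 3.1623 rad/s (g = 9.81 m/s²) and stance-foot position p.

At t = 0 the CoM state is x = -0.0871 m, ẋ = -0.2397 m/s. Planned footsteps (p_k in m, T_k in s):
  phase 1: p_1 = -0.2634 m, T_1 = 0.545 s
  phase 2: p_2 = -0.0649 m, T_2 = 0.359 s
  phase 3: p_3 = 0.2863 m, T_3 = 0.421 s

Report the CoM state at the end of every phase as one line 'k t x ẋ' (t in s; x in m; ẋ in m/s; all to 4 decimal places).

phase 1: p=-0.2634, T=0.545, ωT=1.723454, cosh=2.891148, sinh=2.712700; start (x,ẋ)=(-0.087100, -0.239700) → end (x,ẋ)=(0.040689, 0.819358)
phase 2: p=-0.0649, T=0.359, ωT=1.135266, cosh=1.716669, sinh=1.395332; start (x,ẋ)=(0.040689, 0.819358) → end (x,ẋ)=(0.477894, 1.872473)
phase 3: p=0.2863, T=0.421, ωT=1.331328, cosh=2.025098, sinh=1.760971; start (x,ẋ)=(0.477894, 1.872473) → end (x,ẋ)=(1.717010, 4.858876)

1 0.5450 0.0407 0.8194
2 0.9040 0.4779 1.8725
3 1.3250 1.7170 4.8589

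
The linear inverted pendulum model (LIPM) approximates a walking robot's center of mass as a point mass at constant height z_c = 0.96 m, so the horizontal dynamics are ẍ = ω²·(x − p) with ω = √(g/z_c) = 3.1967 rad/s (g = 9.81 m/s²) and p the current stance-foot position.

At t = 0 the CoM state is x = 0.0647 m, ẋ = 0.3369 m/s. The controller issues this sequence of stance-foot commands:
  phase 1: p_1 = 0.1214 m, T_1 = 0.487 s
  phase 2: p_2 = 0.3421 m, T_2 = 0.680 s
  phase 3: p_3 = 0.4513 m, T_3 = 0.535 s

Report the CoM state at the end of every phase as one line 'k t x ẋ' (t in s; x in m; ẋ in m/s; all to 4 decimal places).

1 0.4870 0.2198 0.4238
2 1.1670 0.3727 0.1906
3 1.7020 0.3864 -0.1277

phase 1: p=0.1214, T=0.487, ωT=1.556793, cosh=2.477197, sinh=2.266386; start (x,ẋ)=(0.064700, 0.336900) → end (x,ẋ)=(0.219797, 0.423779)
phase 2: p=0.3421, T=0.680, ωT=2.173756, cosh=4.452496, sinh=4.338746; start (x,ẋ)=(0.219797, 0.423779) → end (x,ẋ)=(0.372724, 0.190574)
phase 3: p=0.4513, T=0.535, ωT=1.710235, cosh=2.855541, sinh=2.674717; start (x,ẋ)=(0.372724, 0.190574) → end (x,ẋ)=(0.386379, -0.127652)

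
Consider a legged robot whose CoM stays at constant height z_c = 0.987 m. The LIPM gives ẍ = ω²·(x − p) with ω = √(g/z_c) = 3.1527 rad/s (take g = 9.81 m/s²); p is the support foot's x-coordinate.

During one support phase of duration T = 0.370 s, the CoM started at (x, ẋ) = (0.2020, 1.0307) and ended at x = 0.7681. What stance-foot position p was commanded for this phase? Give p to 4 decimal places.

p = 0.0809

ωT = 3.1527·0.370 = 1.166499; cosh(ωT) = 1.761094, sinh(ωT) = 1.449638
x(T) = p + (x₀−p)·cosh(ωT) + (ẋ₀/ω)·sinh(ωT) ⇒ p·(1 − cosh) = x(T) − x₀·cosh − (ẋ₀/ω)·sinh
numerator   = 0.7681 − (0.2020)·1.761094 − (1.0307/3.1527)·1.449638 = -0.061566
denominator = 1 − 1.761094 = -0.761094
p = -0.061566 / -0.761094 = 0.0809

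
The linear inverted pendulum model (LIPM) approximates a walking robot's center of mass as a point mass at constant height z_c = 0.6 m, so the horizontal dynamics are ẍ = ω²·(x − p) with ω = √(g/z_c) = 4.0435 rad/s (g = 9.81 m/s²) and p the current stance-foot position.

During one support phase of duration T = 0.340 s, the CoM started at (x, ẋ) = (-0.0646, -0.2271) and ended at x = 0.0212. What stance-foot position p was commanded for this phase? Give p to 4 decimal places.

p = -0.2365

ωT = 4.0435·0.340 = 1.374790; cosh(ωT) = 2.103569, sinh(ωT) = 1.850677
x(T) = p + (x₀−p)·cosh(ωT) + (ẋ₀/ω)·sinh(ωT) ⇒ p·(1 − cosh) = x(T) − x₀·cosh − (ẋ₀/ω)·sinh
numerator   = 0.0212 − (-0.0646)·2.103569 − (-0.2271/4.0435)·1.850677 = 0.261032
denominator = 1 − 2.103569 = -1.103569
p = 0.261032 / -1.103569 = -0.2365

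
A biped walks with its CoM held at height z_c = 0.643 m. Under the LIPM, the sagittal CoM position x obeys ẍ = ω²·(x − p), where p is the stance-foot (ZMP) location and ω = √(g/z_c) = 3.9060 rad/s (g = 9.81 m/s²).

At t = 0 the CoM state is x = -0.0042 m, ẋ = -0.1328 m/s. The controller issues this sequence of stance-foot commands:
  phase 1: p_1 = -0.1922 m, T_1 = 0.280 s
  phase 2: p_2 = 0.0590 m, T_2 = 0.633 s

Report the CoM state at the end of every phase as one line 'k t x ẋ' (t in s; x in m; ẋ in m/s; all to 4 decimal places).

1 0.2800 0.0748 0.7526
2 0.9130 1.2873 4.8560

phase 1: p=-0.1922, T=0.280, ωT=1.093680, cosh=1.660111, sinh=1.325129; start (x,ẋ)=(-0.004200, -0.132800) → end (x,ẋ)=(0.074848, 0.752617)
phase 2: p=0.0590, T=0.633, ωT=2.472498, cosh=5.968195, sinh=5.883821; start (x,ẋ)=(0.074848, 0.752617) → end (x,ẋ)=(1.287290, 4.855979)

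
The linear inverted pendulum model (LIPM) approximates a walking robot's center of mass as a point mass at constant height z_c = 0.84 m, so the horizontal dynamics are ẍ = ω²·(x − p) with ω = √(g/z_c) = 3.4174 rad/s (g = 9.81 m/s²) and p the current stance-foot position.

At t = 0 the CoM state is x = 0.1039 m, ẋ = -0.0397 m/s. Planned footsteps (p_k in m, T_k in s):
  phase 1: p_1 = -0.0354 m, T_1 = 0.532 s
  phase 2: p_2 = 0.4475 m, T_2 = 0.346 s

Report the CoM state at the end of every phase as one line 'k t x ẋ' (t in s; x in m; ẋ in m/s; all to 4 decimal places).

phase 1: p=-0.0354, T=0.532, ωT=1.818057, cosh=3.161109, sinh=2.998768; start (x,ẋ)=(0.103900, -0.039700) → end (x,ẋ)=(0.370106, 1.302049)
phase 2: p=0.4475, T=0.346, ωT=1.182420, cosh=1.784398, sinh=1.477862; start (x,ẋ)=(0.370106, 1.302049) → end (x,ẋ)=(0.872472, 1.932498)

1 0.5320 0.3701 1.3020
2 0.8780 0.8725 1.9325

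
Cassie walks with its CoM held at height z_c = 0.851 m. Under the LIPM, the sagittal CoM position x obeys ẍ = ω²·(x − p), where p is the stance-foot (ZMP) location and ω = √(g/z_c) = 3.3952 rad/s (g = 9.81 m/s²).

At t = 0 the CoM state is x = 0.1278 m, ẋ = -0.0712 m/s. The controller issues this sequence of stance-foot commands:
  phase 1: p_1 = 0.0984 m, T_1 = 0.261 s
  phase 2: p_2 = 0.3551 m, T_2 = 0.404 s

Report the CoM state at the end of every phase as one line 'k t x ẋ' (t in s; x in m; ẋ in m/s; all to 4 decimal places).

phase 1: p=0.0984, T=0.261, ωT=0.886147, cosh=1.419003, sinh=1.006762; start (x,ẋ)=(0.127800, -0.071200) → end (x,ẋ)=(0.119006, -0.000539)
phase 2: p=0.3551, T=0.404, ωT=1.371661, cosh=2.097789, sinh=1.844103; start (x,ẋ)=(0.119006, -0.000539) → end (x,ẋ)=(-0.140468, -1.479338)

1 0.2610 0.1190 -0.0005
2 0.6650 -0.1405 -1.4793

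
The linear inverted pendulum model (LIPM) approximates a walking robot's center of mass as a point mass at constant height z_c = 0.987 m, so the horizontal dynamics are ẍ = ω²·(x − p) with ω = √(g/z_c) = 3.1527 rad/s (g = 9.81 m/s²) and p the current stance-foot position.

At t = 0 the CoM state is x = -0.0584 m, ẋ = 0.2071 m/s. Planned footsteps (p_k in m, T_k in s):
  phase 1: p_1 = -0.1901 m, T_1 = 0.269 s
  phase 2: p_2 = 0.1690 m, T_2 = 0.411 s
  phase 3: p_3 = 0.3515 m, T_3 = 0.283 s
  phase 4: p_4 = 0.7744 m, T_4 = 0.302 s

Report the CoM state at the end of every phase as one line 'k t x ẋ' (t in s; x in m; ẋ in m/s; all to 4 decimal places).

1 0.2690 0.0545 0.6820
2 0.6800 0.3098 0.7293
3 0.9630 0.5269 0.9057
4 1.2650 0.7227 0.4878

phase 1: p=-0.1901, T=0.269, ωT=0.848076, cosh=1.381694, sinh=0.953456; start (x,ẋ)=(-0.058400, 0.207100) → end (x,ẋ)=(0.054501, 0.682034)
phase 2: p=0.1690, T=0.411, ωT=1.295760, cosh=1.963730, sinh=1.690040; start (x,ẋ)=(0.054501, 0.682034) → end (x,ẋ)=(0.309768, 0.729260)
phase 3: p=0.3515, T=0.283, ωT=0.892214, cosh=1.425137, sinh=1.015390; start (x,ẋ)=(0.309768, 0.729260) → end (x,ẋ)=(0.526899, 0.905702)
phase 4: p=0.7744, T=0.302, ωT=0.952115, cosh=1.488555, sinh=1.102631; start (x,ẋ)=(0.526899, 0.905702) → end (x,ẋ)=(0.722742, 0.487806)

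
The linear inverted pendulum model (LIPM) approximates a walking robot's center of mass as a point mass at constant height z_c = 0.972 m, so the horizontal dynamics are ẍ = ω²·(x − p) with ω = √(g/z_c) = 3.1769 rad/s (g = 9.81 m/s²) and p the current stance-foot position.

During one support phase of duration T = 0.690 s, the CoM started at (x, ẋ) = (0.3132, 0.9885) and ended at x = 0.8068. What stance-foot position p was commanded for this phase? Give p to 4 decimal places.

ωT = 3.1769·0.690 = 2.192061; cosh(ωT) = 4.532667, sinh(ωT) = 4.420981
x(T) = p + (x₀−p)·cosh(ωT) + (ẋ₀/ω)·sinh(ωT) ⇒ p·(1 − cosh) = x(T) − x₀·cosh − (ẋ₀/ω)·sinh
numerator   = 0.8068 − (0.3132)·4.532667 − (0.9885/3.1769)·4.420981 = -1.988430
denominator = 1 − 4.532667 = -3.532667
p = -1.988430 / -3.532667 = 0.5629

p = 0.5629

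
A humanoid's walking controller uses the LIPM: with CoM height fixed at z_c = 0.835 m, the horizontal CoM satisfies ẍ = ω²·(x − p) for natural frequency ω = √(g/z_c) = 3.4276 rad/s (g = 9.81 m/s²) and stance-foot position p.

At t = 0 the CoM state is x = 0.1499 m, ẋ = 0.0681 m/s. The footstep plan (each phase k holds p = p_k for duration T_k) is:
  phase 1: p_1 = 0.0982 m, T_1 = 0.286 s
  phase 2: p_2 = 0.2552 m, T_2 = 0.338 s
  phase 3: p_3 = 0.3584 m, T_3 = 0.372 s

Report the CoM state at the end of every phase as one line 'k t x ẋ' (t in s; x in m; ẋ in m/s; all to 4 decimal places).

1 0.2860 0.1995 0.3064
2 0.6240 0.2862 0.2623
3 0.9960 0.3453 0.0975

phase 1: p=0.0982, T=0.286, ωT=0.980294, cosh=1.520220, sinh=1.145019; start (x,ẋ)=(0.149900, 0.068100) → end (x,ẋ)=(0.199545, 0.306432)
phase 2: p=0.2552, T=0.338, ωT=1.158529, cosh=1.749596, sinh=1.435648; start (x,ẋ)=(0.199545, 0.306432) → end (x,ẋ)=(0.286175, 0.262263)
phase 3: p=0.3584, T=0.372, ωT=1.275067, cosh=1.929177, sinh=1.649765; start (x,ẋ)=(0.286175, 0.262263) → end (x,ẋ)=(0.345296, 0.097536)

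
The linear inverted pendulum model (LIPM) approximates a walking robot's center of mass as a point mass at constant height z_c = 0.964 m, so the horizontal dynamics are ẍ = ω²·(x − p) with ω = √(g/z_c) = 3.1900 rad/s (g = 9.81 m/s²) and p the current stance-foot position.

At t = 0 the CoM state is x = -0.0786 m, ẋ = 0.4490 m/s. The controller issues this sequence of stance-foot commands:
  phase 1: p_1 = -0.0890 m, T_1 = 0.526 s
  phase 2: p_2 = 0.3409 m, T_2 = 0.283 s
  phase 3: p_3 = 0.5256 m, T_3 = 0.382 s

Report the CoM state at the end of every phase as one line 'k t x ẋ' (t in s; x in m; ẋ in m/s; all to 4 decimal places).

phase 1: p=-0.0890, T=0.526, ωT=1.677940, cosh=2.770636, sinh=2.583878; start (x,ẋ)=(-0.078600, 0.449000) → end (x,ẋ)=(0.303502, 1.329738)
phase 2: p=0.3409, T=0.283, ωT=0.902770, cosh=1.435935, sinh=1.030490; start (x,ẋ)=(0.303502, 1.329738) → end (x,ẋ)=(0.716754, 1.786480)
phase 3: p=0.5256, T=0.382, ωT=1.218580, cosh=1.839016, sinh=1.543366; start (x,ẋ)=(0.716754, 1.786480) → end (x,ẋ)=(1.741458, 4.226479)

1 0.5260 0.3035 1.3297
2 0.8090 0.7168 1.7865
3 1.1910 1.7415 4.2265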